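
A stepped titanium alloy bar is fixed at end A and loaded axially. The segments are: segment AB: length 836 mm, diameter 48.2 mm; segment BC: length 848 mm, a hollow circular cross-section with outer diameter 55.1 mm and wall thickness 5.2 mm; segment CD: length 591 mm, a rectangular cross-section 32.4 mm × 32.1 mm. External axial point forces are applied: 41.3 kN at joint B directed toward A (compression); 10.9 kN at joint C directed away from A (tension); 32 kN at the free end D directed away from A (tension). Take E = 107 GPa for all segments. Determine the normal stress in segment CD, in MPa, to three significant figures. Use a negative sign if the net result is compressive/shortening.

30.8 MPa

Internal axial forces (sectioning from the free end, tension +): N_CD = 32 kN, N_BC = 42.9 kN, N_AB = 1.6 kN.
A_CD = 1040 mm².
σ_CD = N_CD/A_CD = 32000/1040 = 30.77 MPa.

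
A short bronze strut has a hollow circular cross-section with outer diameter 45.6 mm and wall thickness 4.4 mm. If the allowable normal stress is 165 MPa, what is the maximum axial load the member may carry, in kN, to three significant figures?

94.0 kN

A = 569.5 mm².
P_max = σ_allow · A = 165 · 569.5 = 93970 N = 93.97 kN.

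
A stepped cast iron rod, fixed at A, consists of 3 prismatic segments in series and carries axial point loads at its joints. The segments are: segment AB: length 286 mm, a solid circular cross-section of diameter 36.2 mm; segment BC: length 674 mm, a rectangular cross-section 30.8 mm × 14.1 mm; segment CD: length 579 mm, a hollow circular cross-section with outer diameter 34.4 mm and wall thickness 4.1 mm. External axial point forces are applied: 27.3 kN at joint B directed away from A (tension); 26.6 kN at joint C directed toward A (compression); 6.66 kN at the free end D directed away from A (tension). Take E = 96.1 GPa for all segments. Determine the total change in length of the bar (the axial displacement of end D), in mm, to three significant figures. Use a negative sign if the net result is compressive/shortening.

Internal axial forces (sectioning from the free end, tension +): N_CD = 6.66 kN, N_BC = -19.94 kN, N_AB = 7.36 kN.
A_AB = 1029 mm².
A_BC = 434.3 mm².
A_CD = 390.3 mm².
δ_AB = 7360·286/(1029·96100) = 0.02128 mm
δ_BC = -19940·674/(434.3·96100) = -0.322 mm
δ_CD = 6660·579/(390.3·96100) = 0.1028 mm
δ = Σδ_i = -0.1979 mm.

-0.198 mm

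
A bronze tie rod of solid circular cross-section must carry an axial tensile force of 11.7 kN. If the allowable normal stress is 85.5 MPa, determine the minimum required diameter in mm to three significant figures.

13.2 mm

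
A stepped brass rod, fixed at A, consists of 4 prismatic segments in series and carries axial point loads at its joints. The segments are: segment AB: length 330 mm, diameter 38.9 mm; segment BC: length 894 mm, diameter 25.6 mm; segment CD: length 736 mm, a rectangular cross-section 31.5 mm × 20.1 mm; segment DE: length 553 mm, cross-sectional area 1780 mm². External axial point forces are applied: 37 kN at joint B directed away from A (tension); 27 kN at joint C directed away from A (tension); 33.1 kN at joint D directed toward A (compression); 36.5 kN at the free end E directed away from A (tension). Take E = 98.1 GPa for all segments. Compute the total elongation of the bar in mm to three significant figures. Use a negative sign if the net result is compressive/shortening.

0.885 mm

Internal axial forces (sectioning from the free end, tension +): N_DE = 36.5 kN, N_CD = 3.4 kN, N_BC = 30.4 kN, N_AB = 67.4 kN.
A_AB = 1188 mm².
A_BC = 514.7 mm².
A_CD = 633.2 mm².
δ_AB = 67400·330/(1188·98100) = 0.1908 mm
δ_BC = 30400·894/(514.7·98100) = 0.5382 mm
δ_CD = 3400·736/(633.2·98100) = 0.04029 mm
δ_DE = 36500·553/(1780·98100) = 0.1156 mm
δ = Σδ_i = 0.8849 mm.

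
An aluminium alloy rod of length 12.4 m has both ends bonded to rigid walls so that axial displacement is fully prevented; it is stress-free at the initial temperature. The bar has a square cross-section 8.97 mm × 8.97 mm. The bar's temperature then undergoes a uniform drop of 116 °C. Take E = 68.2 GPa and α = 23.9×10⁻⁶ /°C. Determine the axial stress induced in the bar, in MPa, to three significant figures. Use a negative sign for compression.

189 MPa

Free thermal expansion αLΔT = 23.9e-6 · 12400 · -116 = -34.38 mm.
The walls impose strain ε = −(-34.38)/12400 = 2.7724e-03; σ = Eε = 68200 · 2.7724e-03 = 189.1 MPa.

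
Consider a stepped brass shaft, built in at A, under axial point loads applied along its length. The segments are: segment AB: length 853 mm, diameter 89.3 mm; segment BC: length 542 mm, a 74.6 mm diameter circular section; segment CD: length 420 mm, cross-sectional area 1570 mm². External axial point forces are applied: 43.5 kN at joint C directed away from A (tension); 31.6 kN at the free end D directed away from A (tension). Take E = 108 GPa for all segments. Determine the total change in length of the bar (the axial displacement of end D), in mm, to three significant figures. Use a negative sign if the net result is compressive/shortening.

0.259 mm

Internal axial forces (sectioning from the free end, tension +): N_CD = 31.6 kN, N_BC = 75.1 kN, N_AB = 75.1 kN.
A_AB = 6263 mm².
A_BC = 4371 mm².
δ_AB = 75100·853/(6263·108000) = 0.0947 mm
δ_BC = 75100·542/(4371·108000) = 0.08623 mm
δ_CD = 31600·420/(1570·108000) = 0.07827 mm
δ = Σδ_i = 0.2592 mm.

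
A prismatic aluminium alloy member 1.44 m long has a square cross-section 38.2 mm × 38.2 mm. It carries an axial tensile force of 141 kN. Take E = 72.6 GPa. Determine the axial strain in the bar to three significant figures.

A = 1459 mm².
σ = N/A = 96.63 MPa; ε = σ/E = 96.63/72600 = 1.331e-03.

0.00133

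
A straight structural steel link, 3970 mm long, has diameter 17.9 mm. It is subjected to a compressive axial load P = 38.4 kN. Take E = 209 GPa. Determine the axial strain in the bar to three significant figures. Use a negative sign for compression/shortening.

A = 251.6 mm².
σ = N/A = -152.6 MPa; ε = σ/E = -152.6/209000 = -7.301e-04.

-7.30e-04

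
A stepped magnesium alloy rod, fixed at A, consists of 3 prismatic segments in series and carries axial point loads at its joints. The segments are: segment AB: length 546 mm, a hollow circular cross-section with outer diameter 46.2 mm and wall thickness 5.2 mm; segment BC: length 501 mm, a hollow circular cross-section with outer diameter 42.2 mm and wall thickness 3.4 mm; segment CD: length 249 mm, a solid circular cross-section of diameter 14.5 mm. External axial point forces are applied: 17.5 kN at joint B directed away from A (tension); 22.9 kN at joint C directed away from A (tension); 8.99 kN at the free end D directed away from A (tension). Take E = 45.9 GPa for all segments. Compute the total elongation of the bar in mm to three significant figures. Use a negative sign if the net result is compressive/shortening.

Internal axial forces (sectioning from the free end, tension +): N_CD = 8.99 kN, N_BC = 31.89 kN, N_AB = 49.39 kN.
A_AB = 669.8 mm².
A_BC = 414.4 mm².
A_CD = 165.1 mm².
δ_AB = 49390·546/(669.8·45900) = 0.8772 mm
δ_BC = 31890·501/(414.4·45900) = 0.8399 mm
δ_CD = 8990·249/(165.1·45900) = 0.2953 mm
δ = Σδ_i = 2.012 mm.

2.01 mm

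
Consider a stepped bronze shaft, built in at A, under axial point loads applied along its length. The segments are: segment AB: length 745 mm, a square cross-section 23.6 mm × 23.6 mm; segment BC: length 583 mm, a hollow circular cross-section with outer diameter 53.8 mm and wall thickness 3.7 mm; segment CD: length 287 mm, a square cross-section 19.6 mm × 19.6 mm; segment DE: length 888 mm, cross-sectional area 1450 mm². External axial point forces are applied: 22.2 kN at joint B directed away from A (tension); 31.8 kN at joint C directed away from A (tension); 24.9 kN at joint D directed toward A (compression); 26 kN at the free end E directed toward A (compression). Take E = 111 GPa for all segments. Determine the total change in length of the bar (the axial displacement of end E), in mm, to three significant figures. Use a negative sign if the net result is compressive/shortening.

-0.621 mm

Internal axial forces (sectioning from the free end, tension +): N_DE = -26 kN, N_CD = -50.9 kN, N_BC = -19.1 kN, N_AB = 3.1 kN.
A_AB = 557 mm².
A_BC = 582.4 mm².
A_CD = 384.2 mm².
δ_AB = 3100·745/(557·111000) = 0.03736 mm
δ_BC = -19100·583/(582.4·111000) = -0.1723 mm
δ_CD = -50900·287/(384.2·111000) = -0.3426 mm
δ_DE = -26000·888/(1450·111000) = -0.1434 mm
δ = Σδ_i = -0.6209 mm.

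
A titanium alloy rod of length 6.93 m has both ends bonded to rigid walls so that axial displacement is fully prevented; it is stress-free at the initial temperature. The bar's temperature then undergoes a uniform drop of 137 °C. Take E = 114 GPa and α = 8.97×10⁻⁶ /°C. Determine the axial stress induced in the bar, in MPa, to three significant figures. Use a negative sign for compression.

Free thermal expansion αLΔT = 8.97e-6 · 6930 · -137 = -8.516 mm.
The walls impose strain ε = −(-8.516)/6930 = 1.2289e-03; σ = Eε = 114000 · 1.2289e-03 = 140.1 MPa.

140 MPa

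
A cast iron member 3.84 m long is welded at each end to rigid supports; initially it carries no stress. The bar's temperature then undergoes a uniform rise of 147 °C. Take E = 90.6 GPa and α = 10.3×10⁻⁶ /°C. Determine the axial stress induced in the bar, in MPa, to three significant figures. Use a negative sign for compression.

Free thermal expansion αLΔT = 10.3e-6 · 3840 · 147 = 5.814 mm.
The walls impose strain ε = −(5.814)/3840 = -1.5141e-03; σ = Eε = 90600 · -1.5141e-03 = -137.2 MPa.

-137 MPa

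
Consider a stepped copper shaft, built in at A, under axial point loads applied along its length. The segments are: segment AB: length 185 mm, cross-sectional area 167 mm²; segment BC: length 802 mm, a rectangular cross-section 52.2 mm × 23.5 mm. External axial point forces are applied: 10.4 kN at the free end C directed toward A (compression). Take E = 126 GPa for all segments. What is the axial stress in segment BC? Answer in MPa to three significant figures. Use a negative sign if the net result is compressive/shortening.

-8.48 MPa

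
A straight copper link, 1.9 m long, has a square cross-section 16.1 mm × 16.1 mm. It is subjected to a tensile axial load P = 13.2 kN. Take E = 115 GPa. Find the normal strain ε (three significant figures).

A = 259.2 mm².
σ = N/A = 50.92 MPa; ε = σ/E = 50.92/115000 = 4.428e-04.

4.43e-04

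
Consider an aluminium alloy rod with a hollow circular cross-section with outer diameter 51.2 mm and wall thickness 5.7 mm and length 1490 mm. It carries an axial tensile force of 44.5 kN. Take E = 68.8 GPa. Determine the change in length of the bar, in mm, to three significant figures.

1.18 mm

A = 814.8 mm².
δ_mech = NL/(AE) = 44500·1490/(814.8·68800) = 1.183 mm.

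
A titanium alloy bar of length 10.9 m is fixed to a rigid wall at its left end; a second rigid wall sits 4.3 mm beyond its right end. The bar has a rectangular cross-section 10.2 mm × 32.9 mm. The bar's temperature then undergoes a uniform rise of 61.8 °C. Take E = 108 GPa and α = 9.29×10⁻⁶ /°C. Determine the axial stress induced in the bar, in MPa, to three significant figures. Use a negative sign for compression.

Free thermal expansion αLΔT = 9.29e-6 · 10900 · 61.8 = 6.258 mm.
The walls engage after the gap closes; constrained expansion = 6.258 − 4.3 = 1.958 mm.
The walls impose strain ε = −(1.958)/10900 = -1.7963e-04; σ = Eε = 108000 · -1.7963e-04 = -19.4 MPa.

-19.4 MPa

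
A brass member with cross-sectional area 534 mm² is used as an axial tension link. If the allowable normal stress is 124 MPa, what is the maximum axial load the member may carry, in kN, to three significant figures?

P_max = σ_allow · A = 124 · 534 = 66220 N = 66.22 kN.

66.2 kN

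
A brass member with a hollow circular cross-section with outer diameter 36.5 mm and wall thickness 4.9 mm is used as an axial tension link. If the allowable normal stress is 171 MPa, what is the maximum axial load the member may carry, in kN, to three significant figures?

83.2 kN

A = 486.4 mm².
P_max = σ_allow · A = 171 · 486.4 = 83180 N = 83.18 kN.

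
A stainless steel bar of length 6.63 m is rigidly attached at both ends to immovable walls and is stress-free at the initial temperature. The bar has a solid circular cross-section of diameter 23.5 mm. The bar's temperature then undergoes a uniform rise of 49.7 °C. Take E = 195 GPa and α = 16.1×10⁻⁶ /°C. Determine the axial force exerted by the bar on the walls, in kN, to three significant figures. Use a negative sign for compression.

Free thermal expansion αLΔT = 16.1e-6 · 6630 · 49.7 = 5.305 mm.
The walls impose strain ε = −(5.305)/6630 = -8.0017e-04; σ = Eε = 195000 · -8.0017e-04 = -156 MPa.
Wall reaction R = σ·A = -156·433.7 = -67680 N = -67.68 kN.

-67.7 kN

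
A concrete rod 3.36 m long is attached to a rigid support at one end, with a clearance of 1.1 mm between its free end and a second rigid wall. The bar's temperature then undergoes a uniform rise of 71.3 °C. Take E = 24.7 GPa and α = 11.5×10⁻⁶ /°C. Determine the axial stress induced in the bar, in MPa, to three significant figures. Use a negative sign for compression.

Free thermal expansion αLΔT = 11.5e-6 · 3360 · 71.3 = 2.755 mm.
The walls engage after the gap closes; constrained expansion = 2.755 − 1.1 = 1.655 mm.
The walls impose strain ε = −(1.655)/3360 = -4.9257e-04; σ = Eε = 24700 · -4.9257e-04 = -12.17 MPa.

-12.2 MPa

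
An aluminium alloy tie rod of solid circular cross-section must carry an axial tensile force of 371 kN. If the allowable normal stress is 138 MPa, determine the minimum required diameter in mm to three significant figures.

Required area A ≥ P/σ_allow = 371000/138 = 2688 mm².
For a solid circular section, d ≥ √(4A/π) = 58.51 mm.

58.5 mm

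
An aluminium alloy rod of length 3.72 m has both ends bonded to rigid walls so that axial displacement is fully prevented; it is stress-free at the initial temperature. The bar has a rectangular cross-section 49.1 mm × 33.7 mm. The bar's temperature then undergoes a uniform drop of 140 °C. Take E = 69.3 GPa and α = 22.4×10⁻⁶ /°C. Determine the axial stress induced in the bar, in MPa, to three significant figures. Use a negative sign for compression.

Free thermal expansion αLΔT = 22.4e-6 · 3720 · -140 = -11.67 mm.
The walls impose strain ε = −(-11.67)/3720 = 3.1360e-03; σ = Eε = 69300 · 3.1360e-03 = 217.3 MPa.

217 MPa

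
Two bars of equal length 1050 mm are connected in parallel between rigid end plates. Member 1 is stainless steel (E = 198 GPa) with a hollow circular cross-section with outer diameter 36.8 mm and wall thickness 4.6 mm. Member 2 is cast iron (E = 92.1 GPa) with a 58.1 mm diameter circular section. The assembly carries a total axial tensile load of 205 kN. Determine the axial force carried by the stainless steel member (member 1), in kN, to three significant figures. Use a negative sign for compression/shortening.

56.2 kN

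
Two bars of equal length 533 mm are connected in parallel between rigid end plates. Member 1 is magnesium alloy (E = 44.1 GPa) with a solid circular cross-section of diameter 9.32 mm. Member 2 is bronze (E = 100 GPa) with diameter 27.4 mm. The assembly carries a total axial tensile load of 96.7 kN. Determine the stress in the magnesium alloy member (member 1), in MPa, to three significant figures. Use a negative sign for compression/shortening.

68.8 MPa

A_1 = 68.22 mm².
A_2 = 589.6 mm².
Equal strain + equilibrium ⇒ each member carries load in proportion to AE: A₁E₁ = 3009000 N, A₂E₂ = 58960000 N, ΣAE = 61970000 N.
σ₁ = P·E₁/ΣAE = 96700·44100/61970000 = 68.81 MPa.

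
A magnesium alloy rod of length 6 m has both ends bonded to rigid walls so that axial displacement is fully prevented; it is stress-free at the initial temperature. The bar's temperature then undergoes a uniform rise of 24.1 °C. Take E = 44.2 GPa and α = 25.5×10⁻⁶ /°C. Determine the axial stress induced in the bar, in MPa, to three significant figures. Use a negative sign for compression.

-27.2 MPa

Free thermal expansion αLΔT = 25.5e-6 · 6000 · 24.1 = 3.687 mm.
The walls impose strain ε = −(3.687)/6000 = -6.1455e-04; σ = Eε = 44200 · -6.1455e-04 = -27.16 MPa.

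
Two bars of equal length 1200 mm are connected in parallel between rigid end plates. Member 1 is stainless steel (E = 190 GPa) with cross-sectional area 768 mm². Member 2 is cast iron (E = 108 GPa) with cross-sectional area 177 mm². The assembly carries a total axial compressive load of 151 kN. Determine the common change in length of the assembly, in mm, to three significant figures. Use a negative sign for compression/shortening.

-1.10 mm

Equal strain + equilibrium ⇒ each member carries load in proportion to AE: A₁E₁ = 145900000 N, A₂E₂ = 19120000 N, ΣAE = 165000000 N.
δ = PL/ΣAE = -151000·1200/165000000 = -1.098 mm.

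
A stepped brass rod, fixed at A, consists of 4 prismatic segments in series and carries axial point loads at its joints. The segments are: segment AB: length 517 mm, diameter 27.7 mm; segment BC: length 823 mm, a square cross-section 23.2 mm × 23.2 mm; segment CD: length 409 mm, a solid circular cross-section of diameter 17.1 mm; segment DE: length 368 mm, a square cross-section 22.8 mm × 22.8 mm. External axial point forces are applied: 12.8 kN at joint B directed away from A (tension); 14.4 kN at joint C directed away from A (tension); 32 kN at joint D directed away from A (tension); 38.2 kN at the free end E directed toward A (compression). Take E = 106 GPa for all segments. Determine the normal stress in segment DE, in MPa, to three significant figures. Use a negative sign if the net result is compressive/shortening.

Internal axial forces (sectioning from the free end, tension +): N_DE = -38.2 kN, N_CD = -6.2 kN, N_BC = 8.2 kN, N_AB = 21 kN.
A_DE = 519.8 mm².
σ_DE = N_DE/A_DE = -38200/519.8 = -73.48 MPa.

-73.5 MPa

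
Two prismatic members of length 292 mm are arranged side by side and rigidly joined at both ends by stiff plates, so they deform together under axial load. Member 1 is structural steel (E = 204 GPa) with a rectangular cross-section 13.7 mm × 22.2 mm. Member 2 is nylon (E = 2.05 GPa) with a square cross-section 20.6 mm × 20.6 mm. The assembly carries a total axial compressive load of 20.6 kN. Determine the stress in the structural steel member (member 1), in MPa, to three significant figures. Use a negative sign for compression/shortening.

A_1 = 304.1 mm².
A_2 = 424.4 mm².
Equal strain + equilibrium ⇒ each member carries load in proportion to AE: A₁E₁ = 62040000 N, A₂E₂ = 869900 N, ΣAE = 62910000 N.
σ₁ = P·E₁/ΣAE = -20600·204000/62910000 = -66.8 MPa.

-66.8 MPa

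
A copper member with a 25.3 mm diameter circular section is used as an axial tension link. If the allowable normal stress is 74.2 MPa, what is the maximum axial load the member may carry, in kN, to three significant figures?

37.3 kN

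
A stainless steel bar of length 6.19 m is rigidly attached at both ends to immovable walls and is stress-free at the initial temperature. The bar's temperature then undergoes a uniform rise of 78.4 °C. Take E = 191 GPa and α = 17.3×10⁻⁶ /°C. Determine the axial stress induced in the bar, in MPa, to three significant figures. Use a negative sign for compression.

Free thermal expansion αLΔT = 17.3e-6 · 6190 · 78.4 = 8.396 mm.
The walls impose strain ε = −(8.396)/6190 = -1.3563e-03; σ = Eε = 191000 · -1.3563e-03 = -259.1 MPa.

-259 MPa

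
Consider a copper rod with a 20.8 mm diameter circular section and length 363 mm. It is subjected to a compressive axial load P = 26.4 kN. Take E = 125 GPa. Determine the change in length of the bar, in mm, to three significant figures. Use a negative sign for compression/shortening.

A = 339.8 mm².
δ_mech = NL/(AE) = -26400·363/(339.8·125000) = -0.2256 mm.

-0.226 mm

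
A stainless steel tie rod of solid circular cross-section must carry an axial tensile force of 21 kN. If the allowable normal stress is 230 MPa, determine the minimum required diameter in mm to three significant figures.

Required area A ≥ P/σ_allow = 21000/230 = 91.3 mm².
For a solid circular section, d ≥ √(4A/π) = 10.78 mm.

10.8 mm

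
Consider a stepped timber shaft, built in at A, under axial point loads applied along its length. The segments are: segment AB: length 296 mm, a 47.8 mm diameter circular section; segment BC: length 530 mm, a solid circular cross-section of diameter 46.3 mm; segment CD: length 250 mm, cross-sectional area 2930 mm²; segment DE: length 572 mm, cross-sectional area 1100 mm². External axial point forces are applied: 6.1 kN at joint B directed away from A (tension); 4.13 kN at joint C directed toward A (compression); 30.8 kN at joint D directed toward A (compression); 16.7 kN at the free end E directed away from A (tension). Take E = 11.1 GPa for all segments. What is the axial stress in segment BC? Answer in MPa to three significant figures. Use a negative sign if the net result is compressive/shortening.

-10.8 MPa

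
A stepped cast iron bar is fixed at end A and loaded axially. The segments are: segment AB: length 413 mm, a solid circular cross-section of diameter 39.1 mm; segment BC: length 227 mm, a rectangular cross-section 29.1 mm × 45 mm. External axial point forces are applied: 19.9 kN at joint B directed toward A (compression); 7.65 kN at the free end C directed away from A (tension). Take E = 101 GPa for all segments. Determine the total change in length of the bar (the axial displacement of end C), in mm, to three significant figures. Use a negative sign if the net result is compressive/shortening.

Internal axial forces (sectioning from the free end, tension +): N_BC = 7.65 kN, N_AB = -12.25 kN.
A_AB = 1201 mm².
A_BC = 1310 mm².
δ_AB = -12250·413/(1201·101000) = -0.04172 mm
δ_BC = 7650·227/(1310·101000) = 0.01313 mm
δ = Σδ_i = -0.02859 mm.

-0.0286 mm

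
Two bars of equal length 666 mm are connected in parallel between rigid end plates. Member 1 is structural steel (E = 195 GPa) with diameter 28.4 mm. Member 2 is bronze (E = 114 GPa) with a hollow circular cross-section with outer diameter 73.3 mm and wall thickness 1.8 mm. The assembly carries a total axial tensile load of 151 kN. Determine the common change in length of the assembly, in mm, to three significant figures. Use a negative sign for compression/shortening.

0.593 mm

A_1 = 633.5 mm².
A_2 = 404.3 mm².
Equal strain + equilibrium ⇒ each member carries load in proportion to AE: A₁E₁ = 123500000 N, A₂E₂ = 46090000 N, ΣAE = 169600000 N.
δ = PL/ΣAE = 151000·666/169600000 = 0.5929 mm.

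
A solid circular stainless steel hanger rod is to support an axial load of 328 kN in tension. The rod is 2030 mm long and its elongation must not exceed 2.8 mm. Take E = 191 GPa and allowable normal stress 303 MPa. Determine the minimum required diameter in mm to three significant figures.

39.8 mm

Required area A ≥ P/σ_allow = 328000/303 = 1083 mm².
For a solid circular section, d ≥ √(4A/π) = 37.13 mm.
Elongation limit: A ≥ PL/(Eδ_allow) = 328000·2030/(191000·2.8) = 1245 mm² ⇒ d ≥ 39.81 mm.
The elongation limit governs.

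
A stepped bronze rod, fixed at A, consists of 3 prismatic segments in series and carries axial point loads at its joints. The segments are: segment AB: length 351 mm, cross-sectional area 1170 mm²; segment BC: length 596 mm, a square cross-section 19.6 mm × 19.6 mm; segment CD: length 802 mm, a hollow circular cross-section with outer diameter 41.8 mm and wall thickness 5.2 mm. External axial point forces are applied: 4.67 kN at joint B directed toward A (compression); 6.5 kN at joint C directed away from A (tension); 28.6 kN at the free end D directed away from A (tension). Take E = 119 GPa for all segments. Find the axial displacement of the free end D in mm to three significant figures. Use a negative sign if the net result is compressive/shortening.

0.857 mm

Internal axial forces (sectioning from the free end, tension +): N_CD = 28.6 kN, N_BC = 35.1 kN, N_AB = 30.43 kN.
A_BC = 384.2 mm².
A_CD = 597.9 mm².
δ_AB = 30430·351/(1170·119000) = 0.07671 mm
δ_BC = 35100·596/(384.2·119000) = 0.4576 mm
δ_CD = 28600·802/(597.9·119000) = 0.3224 mm
δ = Σδ_i = 0.8567 mm.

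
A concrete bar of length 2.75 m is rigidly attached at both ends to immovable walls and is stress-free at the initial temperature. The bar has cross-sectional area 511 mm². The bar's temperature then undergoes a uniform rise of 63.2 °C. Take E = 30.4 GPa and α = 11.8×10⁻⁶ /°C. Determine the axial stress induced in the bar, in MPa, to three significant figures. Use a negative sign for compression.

Free thermal expansion αLΔT = 11.8e-6 · 2750 · 63.2 = 2.051 mm.
The walls impose strain ε = −(2.051)/2750 = -7.4576e-04; σ = Eε = 30400 · -7.4576e-04 = -22.67 MPa.

-22.7 MPa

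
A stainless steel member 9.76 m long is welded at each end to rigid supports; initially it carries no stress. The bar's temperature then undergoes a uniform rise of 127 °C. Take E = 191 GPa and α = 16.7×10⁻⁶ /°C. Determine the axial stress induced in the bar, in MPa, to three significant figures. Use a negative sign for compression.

-405 MPa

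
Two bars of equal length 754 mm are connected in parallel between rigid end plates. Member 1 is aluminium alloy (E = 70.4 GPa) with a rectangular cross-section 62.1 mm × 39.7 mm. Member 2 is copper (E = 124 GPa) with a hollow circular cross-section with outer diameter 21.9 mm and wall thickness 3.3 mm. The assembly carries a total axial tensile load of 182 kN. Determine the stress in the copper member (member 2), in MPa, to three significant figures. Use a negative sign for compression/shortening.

114 MPa

A_1 = 2465 mm².
A_2 = 192.8 mm².
Equal strain + equilibrium ⇒ each member carries load in proportion to AE: A₁E₁ = 173600000 N, A₂E₂ = 23910000 N, ΣAE = 197500000 N.
σ₂ = P·E₂/ΣAE = 182000·124000/197500000 = 114.3 MPa.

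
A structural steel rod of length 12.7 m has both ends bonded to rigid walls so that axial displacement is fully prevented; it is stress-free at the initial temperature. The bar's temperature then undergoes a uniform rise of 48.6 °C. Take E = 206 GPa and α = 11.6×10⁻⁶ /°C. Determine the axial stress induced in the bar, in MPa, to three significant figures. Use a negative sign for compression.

-116 MPa

Free thermal expansion αLΔT = 11.6e-6 · 12700 · 48.6 = 7.16 mm.
The walls impose strain ε = −(7.16)/12700 = -5.6376e-04; σ = Eε = 206000 · -5.6376e-04 = -116.1 MPa.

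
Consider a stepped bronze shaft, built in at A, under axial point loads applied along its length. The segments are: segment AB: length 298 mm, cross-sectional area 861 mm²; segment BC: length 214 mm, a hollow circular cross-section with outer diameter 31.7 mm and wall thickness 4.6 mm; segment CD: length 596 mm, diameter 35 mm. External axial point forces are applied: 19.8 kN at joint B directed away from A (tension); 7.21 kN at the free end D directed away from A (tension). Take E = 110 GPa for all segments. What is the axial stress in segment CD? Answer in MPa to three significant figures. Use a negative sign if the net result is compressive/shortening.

7.49 MPa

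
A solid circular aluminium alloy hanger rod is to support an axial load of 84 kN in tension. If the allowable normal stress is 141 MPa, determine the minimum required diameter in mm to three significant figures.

Required area A ≥ P/σ_allow = 84000/141 = 595.7 mm².
For a solid circular section, d ≥ √(4A/π) = 27.54 mm.

27.5 mm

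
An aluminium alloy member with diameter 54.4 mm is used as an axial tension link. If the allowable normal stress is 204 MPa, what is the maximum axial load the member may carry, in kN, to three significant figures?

474 kN

A = 2324 mm².
P_max = σ_allow · A = 204 · 2324 = 474200 N = 474.2 kN.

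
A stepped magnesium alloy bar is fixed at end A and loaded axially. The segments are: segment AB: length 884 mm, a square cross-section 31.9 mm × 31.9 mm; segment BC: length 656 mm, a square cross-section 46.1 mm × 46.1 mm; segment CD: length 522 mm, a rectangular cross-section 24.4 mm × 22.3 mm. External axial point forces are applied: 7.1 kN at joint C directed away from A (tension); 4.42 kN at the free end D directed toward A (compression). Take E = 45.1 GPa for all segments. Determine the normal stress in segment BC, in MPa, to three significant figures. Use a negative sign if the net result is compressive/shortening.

Internal axial forces (sectioning from the free end, tension +): N_CD = -4.42 kN, N_BC = 2.68 kN, N_AB = 2.68 kN.
A_BC = 2125 mm².
σ_BC = N_BC/A_BC = 2680/2125 = 1.261 MPa.

1.26 MPa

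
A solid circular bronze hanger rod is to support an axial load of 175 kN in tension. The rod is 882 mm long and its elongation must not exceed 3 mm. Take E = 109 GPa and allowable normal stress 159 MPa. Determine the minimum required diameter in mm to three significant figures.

37.4 mm

Required area A ≥ P/σ_allow = 175000/159 = 1101 mm².
For a solid circular section, d ≥ √(4A/π) = 37.43 mm.
Elongation limit: A ≥ PL/(Eδ_allow) = 175000·882/(109000·3) = 472 mm² ⇒ d ≥ 24.52 mm.
The stress limit governs.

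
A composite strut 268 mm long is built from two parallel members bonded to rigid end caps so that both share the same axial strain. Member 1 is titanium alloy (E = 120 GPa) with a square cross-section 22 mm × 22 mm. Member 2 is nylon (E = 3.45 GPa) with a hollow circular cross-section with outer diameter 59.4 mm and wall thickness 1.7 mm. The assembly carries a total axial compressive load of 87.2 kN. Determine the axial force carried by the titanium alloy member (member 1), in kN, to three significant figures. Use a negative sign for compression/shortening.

A_1 = 484 mm².
A_2 = 308.2 mm².
Equal strain + equilibrium ⇒ each member carries load in proportion to AE: A₁E₁ = 58080000 N, A₂E₂ = 1063000 N, ΣAE = 59140000 N.
F₁ = P·A₁E₁/ΣAE = -87200·58080000/59140000 = -85630 N.

-85.6 kN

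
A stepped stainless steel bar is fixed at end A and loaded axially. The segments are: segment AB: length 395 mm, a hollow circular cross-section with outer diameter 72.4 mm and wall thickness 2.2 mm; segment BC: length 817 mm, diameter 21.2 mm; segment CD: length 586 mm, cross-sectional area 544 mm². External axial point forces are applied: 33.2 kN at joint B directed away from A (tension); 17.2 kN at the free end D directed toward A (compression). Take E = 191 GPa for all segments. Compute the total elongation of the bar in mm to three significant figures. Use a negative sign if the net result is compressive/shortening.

Internal axial forces (sectioning from the free end, tension +): N_CD = -17.2 kN, N_BC = -17.2 kN, N_AB = 16 kN.
A_AB = 485.2 mm².
A_BC = 353 mm².
δ_AB = 16000·395/(485.2·191000) = 0.0682 mm
δ_BC = -17200·817/(353·191000) = -0.2084 mm
δ_CD = -17200·586/(544·191000) = -0.097 mm
δ = Σδ_i = -0.2372 mm.

-0.237 mm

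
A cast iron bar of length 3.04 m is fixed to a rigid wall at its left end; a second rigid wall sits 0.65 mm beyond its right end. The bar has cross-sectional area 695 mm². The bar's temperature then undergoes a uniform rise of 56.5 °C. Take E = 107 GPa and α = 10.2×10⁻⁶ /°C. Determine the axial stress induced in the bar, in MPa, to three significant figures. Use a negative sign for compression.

Free thermal expansion αLΔT = 10.2e-6 · 3040 · 56.5 = 1.752 mm.
The walls engage after the gap closes; constrained expansion = 1.752 − 0.65 = 1.102 mm.
The walls impose strain ε = −(1.102)/3040 = -3.6248e-04; σ = Eε = 107000 · -3.6248e-04 = -38.79 MPa.

-38.8 MPa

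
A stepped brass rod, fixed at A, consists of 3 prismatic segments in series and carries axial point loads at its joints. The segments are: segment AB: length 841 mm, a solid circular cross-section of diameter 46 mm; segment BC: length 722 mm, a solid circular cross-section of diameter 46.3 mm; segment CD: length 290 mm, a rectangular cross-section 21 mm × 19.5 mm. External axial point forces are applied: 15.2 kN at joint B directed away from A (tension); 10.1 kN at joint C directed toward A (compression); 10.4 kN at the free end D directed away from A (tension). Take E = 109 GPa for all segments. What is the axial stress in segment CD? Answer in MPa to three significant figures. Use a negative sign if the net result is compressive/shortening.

25.4 MPa

Internal axial forces (sectioning from the free end, tension +): N_CD = 10.4 kN, N_BC = 0.3 kN, N_AB = 15.5 kN.
A_CD = 409.5 mm².
σ_CD = N_CD/A_CD = 10400/409.5 = 25.4 MPa.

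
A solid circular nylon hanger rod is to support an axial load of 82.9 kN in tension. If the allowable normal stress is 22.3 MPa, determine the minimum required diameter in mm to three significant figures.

Required area A ≥ P/σ_allow = 82900/22.3 = 3717 mm².
For a solid circular section, d ≥ √(4A/π) = 68.8 mm.

68.8 mm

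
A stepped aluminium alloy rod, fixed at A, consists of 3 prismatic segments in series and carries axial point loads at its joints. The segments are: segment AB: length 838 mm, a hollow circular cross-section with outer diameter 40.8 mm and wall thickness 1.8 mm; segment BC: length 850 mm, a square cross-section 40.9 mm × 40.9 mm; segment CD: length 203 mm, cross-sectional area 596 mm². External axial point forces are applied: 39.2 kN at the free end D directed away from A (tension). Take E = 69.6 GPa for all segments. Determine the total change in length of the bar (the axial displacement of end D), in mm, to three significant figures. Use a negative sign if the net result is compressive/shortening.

Internal axial forces (sectioning from the free end, tension +): N_CD = 39.2 kN, N_BC = 39.2 kN, N_AB = 39.2 kN.
A_AB = 220.5 mm².
A_BC = 1673 mm².
δ_AB = 39200·838/(220.5·69600) = 2.14 mm
δ_BC = 39200·850/(1673·69600) = 0.2862 mm
δ_CD = 39200·203/(596·69600) = 0.1918 mm
δ = Σδ_i = 2.618 mm.

2.62 mm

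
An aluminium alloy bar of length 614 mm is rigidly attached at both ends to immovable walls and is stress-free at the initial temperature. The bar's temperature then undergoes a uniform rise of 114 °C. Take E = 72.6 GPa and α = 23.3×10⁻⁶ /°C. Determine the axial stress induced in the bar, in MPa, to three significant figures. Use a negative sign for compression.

Free thermal expansion αLΔT = 23.3e-6 · 614 · 114 = 1.631 mm.
The walls impose strain ε = −(1.631)/614 = -2.6562e-03; σ = Eε = 72600 · -2.6562e-03 = -192.8 MPa.

-193 MPa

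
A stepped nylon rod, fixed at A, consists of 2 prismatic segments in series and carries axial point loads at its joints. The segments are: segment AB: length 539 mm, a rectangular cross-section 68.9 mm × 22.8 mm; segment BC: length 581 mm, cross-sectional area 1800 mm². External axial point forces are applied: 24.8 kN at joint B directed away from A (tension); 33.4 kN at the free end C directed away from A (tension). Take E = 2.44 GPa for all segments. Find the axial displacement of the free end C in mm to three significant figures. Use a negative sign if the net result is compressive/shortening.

Internal axial forces (sectioning from the free end, tension +): N_BC = 33.4 kN, N_AB = 58.2 kN.
A_AB = 1571 mm².
δ_AB = 58200·539/(1571·2440) = 8.184 mm
δ_BC = 33400·581/(1800·2440) = 4.418 mm
δ = Σδ_i = 12.6 mm.

12.6 mm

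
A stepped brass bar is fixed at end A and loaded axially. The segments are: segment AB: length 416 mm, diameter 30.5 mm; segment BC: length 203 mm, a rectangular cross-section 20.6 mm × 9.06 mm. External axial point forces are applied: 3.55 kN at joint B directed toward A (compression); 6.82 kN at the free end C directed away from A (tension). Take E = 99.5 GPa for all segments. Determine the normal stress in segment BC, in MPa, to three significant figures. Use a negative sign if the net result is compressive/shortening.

36.5 MPa

Internal axial forces (sectioning from the free end, tension +): N_BC = 6.82 kN, N_AB = 3.27 kN.
A_BC = 186.6 mm².
σ_BC = N_BC/A_BC = 6820/186.6 = 36.54 MPa.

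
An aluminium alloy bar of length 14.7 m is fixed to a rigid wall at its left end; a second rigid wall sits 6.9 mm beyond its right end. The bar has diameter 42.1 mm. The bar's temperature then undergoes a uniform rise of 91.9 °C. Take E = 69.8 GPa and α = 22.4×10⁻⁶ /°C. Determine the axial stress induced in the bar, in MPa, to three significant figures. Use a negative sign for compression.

Free thermal expansion αLΔT = 22.4e-6 · 14700 · 91.9 = 30.26 mm.
The walls engage after the gap closes; constrained expansion = 30.26 − 6.9 = 23.36 mm.
The walls impose strain ε = −(23.36)/14700 = -1.5892e-03; σ = Eε = 69800 · -1.5892e-03 = -110.9 MPa.

-111 MPa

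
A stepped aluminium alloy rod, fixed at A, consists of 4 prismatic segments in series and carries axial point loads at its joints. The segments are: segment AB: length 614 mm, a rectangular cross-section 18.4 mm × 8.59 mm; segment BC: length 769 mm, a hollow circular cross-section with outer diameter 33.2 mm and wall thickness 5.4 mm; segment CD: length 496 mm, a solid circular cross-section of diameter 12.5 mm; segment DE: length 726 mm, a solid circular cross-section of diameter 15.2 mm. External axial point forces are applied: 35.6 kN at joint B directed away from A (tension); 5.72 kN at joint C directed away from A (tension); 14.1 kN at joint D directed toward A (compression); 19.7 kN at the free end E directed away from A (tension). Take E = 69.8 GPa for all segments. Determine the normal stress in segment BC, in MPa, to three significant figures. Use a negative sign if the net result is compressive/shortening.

Internal axial forces (sectioning from the free end, tension +): N_DE = 19.7 kN, N_CD = 5.6 kN, N_BC = 11.32 kN, N_AB = 46.92 kN.
A_BC = 471.6 mm².
σ_BC = N_BC/A_BC = 11320/471.6 = 24 MPa.

24.0 MPa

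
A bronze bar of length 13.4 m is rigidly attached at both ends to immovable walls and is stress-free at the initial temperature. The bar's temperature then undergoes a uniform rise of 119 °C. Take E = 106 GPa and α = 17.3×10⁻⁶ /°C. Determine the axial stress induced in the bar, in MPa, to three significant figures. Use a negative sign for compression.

Free thermal expansion αLΔT = 17.3e-6 · 13400 · 119 = 27.59 mm.
The walls impose strain ε = −(27.59)/13400 = -2.0587e-03; σ = Eε = 106000 · -2.0587e-03 = -218.2 MPa.

-218 MPa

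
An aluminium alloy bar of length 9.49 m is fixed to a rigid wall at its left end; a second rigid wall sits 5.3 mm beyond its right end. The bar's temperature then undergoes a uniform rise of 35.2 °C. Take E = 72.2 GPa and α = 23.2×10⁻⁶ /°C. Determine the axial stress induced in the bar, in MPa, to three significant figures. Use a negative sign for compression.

Free thermal expansion αLΔT = 23.2e-6 · 9490 · 35.2 = 7.75 mm.
The walls engage after the gap closes; constrained expansion = 7.75 − 5.3 = 2.45 mm.
The walls impose strain ε = −(2.45)/9490 = -2.5816e-04; σ = Eε = 72200 · -2.5816e-04 = -18.64 MPa.

-18.6 MPa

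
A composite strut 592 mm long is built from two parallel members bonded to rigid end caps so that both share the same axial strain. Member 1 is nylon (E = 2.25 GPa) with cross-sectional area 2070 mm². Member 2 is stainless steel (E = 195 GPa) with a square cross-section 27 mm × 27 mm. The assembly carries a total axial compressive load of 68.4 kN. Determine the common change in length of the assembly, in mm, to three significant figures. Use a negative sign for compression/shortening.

A_2 = 729 mm².
Equal strain + equilibrium ⇒ each member carries load in proportion to AE: A₁E₁ = 4658000 N, A₂E₂ = 142200000 N, ΣAE = 146800000 N.
δ = PL/ΣAE = -68400·592/146800000 = -0.2758 mm.

-0.276 mm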